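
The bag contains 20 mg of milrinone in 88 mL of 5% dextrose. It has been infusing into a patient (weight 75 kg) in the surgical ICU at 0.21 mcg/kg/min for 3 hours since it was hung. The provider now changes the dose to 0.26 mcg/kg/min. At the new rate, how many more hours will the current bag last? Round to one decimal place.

Initial rate:
Dose = 0.21 mcg/kg/min × 75 kg = 15.75 mcg/min
15.75 mcg/min × 60 min/hr = 945 mcg/hr
Concentration = 20 mg ÷ 88 mL = 0.2272727 mg/mL = 227.2727 mcg/mL
Rate = 945 mcg/hr ÷ 227.2727 mcg/mL = 4.158 mL/hr
Volume infused so far = 4.158 mL/hr × 3 hr = 12.474 mL
Volume remaining = 88 − 12.474 = 75.526 mL
New rate:
Dose = 0.26 mcg/kg/min × 75 kg = 19.5 mcg/min
19.5 mcg/min × 60 min/hr = 1170 mcg/hr
Rate = 1170 mcg/hr ÷ 227.2727 mcg/mL = 5.148 mL/hr
Time remaining = 75.526 mL ÷ 5.148 mL/hr = 14.67094 hr

14.7 hours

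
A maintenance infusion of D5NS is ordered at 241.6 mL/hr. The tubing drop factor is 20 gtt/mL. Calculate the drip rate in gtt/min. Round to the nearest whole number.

81 gtt/min

241.6 mL/hr ÷ 60 min/hr = 4.026667 mL/min
4.026667 mL/min × 20 gtt/mL = 80.53333 gtt/min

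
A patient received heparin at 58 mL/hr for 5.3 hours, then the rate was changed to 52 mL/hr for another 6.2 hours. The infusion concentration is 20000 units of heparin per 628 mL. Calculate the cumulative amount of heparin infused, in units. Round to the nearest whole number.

Concentration = 20000 units ÷ 628 mL = 31.84713 units/mL
Stage 1: 58 mL/hr × 5.3 hr = 307.4 mL → 307.4 mL × 31.84713 units/mL = 9789.809 units
Stage 2: 52 mL/hr × 6.2 hr = 322.4 mL → 322.4 mL × 31.84713 units/mL = 10267.52 units
Total = 9789.809 + 10267.52 = 20057.32 units

20057 units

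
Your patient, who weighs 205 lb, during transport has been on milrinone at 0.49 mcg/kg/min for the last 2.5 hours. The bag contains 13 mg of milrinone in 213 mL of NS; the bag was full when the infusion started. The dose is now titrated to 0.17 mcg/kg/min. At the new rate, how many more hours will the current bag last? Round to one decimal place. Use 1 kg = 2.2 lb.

Initial rate:
Weight = 205 lb ÷ 2.2 lb/kg = 93.18182 kg
Dose = 0.49 mcg/kg/min × 93.18182 kg = 45.65909 mcg/min
45.65909 mcg/min × 60 min/hr = 2739.545 mcg/hr
Concentration = 13 mg ÷ 213 mL = 0.06103286 mg/mL = 61.03286 mcg/mL
Rate = 2739.545 mcg/hr ÷ 61.03286 mcg/mL = 44.8864 mL/hr
Volume infused so far = 44.8864 mL/hr × 2.5 hr = 112.216 mL
Volume remaining = 213 − 112.216 = 100.784 mL
New rate:
Dose = 0.17 mcg/kg/min × 93.18182 kg = 15.84091 mcg/min
15.84091 mcg/min × 60 min/hr = 950.4545 mcg/hr
Rate = 950.4545 mcg/hr ÷ 61.03286 mcg/mL = 15.57283 mL/hr
Time remaining = 100.784 mL ÷ 15.57283 mL/hr = 6.471784 hr

6.5 hours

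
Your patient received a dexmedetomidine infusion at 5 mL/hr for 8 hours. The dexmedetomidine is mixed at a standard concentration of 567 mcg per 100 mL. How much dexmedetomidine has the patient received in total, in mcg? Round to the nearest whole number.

227 mcg

Concentration = 567 mcg ÷ 100 mL = 5.67 mcg/mL
Drug rate = 5 mL/hr × 5.67 mcg/mL = 28.35 mcg/hr
Total = 28.35 mcg/hr × 8 hr = 226.8 mcg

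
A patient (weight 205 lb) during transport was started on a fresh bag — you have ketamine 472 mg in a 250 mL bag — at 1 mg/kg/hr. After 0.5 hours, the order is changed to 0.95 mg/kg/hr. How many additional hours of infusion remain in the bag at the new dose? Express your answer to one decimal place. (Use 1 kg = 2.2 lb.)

Initial rate:
Weight = 205 lb ÷ 2.2 lb/kg = 93.18182 kg
Dose = 1 mg/kg/hr × 93.18182 kg = 93.18182 mg/hr
Concentration = 472 mg ÷ 250 mL = 1.888 mg/mL
Rate = 93.18182 mg/hr ÷ 1.888 mg/mL = 49.35478 mL/hr
Volume infused so far = 49.35478 mL/hr × 0.5 hr = 24.67739 mL
Volume remaining = 250 − 24.67739 = 225.3226 mL
New rate:
Dose = 0.95 mg/kg/hr × 93.18182 kg = 88.52273 mg/hr
Rate = 88.52273 mg/hr ÷ 1.888 mg/mL = 46.88704 mL/hr
Time remaining = 225.3226 mL ÷ 46.88704 mL/hr = 4.805648 hr

4.8 hours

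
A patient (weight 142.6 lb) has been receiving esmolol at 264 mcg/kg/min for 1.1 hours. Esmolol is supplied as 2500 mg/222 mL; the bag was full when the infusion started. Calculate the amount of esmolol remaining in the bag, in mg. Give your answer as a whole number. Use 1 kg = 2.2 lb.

Weight = 142.6 lb ÷ 2.2 lb/kg = 64.81818 kg
Dose = 264 mcg/kg/min × 64.81818 kg = 17112 mcg/min
17112 mcg/min × 60 min/hr = 1026720 mcg/hr
Concentration = 2500 mg ÷ 222 mL = 11.26126 mg/mL = 11261.26 mcg/mL
Rate = 1026720 mcg/hr ÷ 11261.26 mcg/mL = 91.17274 mL/hr
Volume infused = 91.17274 mL/hr × 1.1 hr = 100.29 mL
Volume remaining = 222 − 100.29 = 121.71 mL
Drug remaining = 121.71 mL × 11261.26 mcg/mL = 1370608 mcg = 1370.608 mg

1371 mg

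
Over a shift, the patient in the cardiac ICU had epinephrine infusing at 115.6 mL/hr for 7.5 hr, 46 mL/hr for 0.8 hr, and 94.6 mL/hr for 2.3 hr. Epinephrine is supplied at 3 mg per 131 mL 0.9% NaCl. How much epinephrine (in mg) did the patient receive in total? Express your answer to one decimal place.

25.7 mg

Concentration = 3 mg ÷ 131 mL = 0.02290076 mg/mL
Stage 1: 115.6 mL/hr × 7.5 hr = 867 mL → 867 mL × 0.02290076 mg/mL = 19.85496 mg
Stage 2: 46 mL/hr × 0.8 hr = 36.8 mL → 36.8 mL × 0.02290076 mg/mL = 0.8427481 mg
Stage 3: 94.6 mL/hr × 2.3 hr = 217.58 mL → 217.58 mL × 0.02290076 mg/mL = 4.982748 mg
Total = 19.85496 + 0.8427481 + 4.982748 = 25.68046 mg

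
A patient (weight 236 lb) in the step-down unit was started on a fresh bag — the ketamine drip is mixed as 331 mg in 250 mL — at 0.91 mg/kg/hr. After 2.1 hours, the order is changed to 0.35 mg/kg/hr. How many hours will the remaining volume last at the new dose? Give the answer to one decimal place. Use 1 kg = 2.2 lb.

Initial rate:
Weight = 236 lb ÷ 2.2 lb/kg = 107.2727 kg
Dose = 0.91 mg/kg/hr × 107.2727 kg = 97.61818 mg/hr
Concentration = 331 mg ÷ 250 mL = 1.324 mg/mL
Rate = 97.61818 mg/hr ÷ 1.324 mg/mL = 73.72974 mL/hr
Volume infused so far = 73.72974 mL/hr × 2.1 hr = 154.8325 mL
Volume remaining = 250 − 154.8325 = 95.16754 mL
New rate:
Dose = 0.35 mg/kg/hr × 107.2727 kg = 37.54545 mg/hr
Rate = 37.54545 mg/hr ÷ 1.324 mg/mL = 28.35759 mL/hr
Time remaining = 95.16754 mL ÷ 28.35759 mL/hr = 3.355981 hr

3.4 hours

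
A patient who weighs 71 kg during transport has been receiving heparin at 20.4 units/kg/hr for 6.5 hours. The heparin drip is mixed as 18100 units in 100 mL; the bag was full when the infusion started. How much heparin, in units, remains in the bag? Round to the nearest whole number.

8685 units

Dose = 20.4 units/kg/hr × 71 kg = 1448.4 units/hr
Concentration = 18100 units ÷ 100 mL = 181 units/mL
Rate = 1448.4 units/hr ÷ 181 units/mL = 8.00221 mL/hr
Volume infused = 8.00221 mL/hr × 6.5 hr = 52.01436 mL
Volume remaining = 100 − 52.01436 = 47.98564 mL
Drug remaining = 47.98564 mL × 181 units/mL = 8685.4 units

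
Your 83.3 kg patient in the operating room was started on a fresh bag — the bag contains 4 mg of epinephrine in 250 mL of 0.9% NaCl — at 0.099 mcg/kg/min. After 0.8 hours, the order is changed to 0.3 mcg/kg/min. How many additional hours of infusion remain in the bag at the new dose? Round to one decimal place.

Initial rate:
Dose = 0.099 mcg/kg/min × 83.3 kg = 8.2467 mcg/min
8.2467 mcg/min × 60 min/hr = 494.802 mcg/hr
Concentration = 4 mg ÷ 250 mL = 0.016 mg/mL = 16 mcg/mL
Rate = 494.802 mcg/hr ÷ 16 mcg/mL = 30.92513 mL/hr
Volume infused so far = 30.92513 mL/hr × 0.8 hr = 24.7401 mL
Volume remaining = 250 − 24.7401 = 225.2599 mL
New rate:
Dose = 0.3 mcg/kg/min × 83.3 kg = 24.99 mcg/min
24.99 mcg/min × 60 min/hr = 1499.4 mcg/hr
Rate = 1499.4 mcg/hr ÷ 16 mcg/mL = 93.7125 mL/hr
Time remaining = 225.2599 mL ÷ 93.7125 mL/hr = 2.403734 hr

2.4 hours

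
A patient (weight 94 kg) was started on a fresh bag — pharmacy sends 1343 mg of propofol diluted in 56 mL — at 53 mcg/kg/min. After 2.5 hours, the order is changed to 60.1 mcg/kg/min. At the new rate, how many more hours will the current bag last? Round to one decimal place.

Initial rate:
Dose = 53 mcg/kg/min × 94 kg = 4982 mcg/min
4982 mcg/min × 60 min/hr = 298920 mcg/hr
Concentration = 1343 mg ÷ 56 mL = 23.98214 mg/mL = 23982.14 mcg/mL
Rate = 298920 mcg/hr ÷ 23982.14 mcg/mL = 12.46427 mL/hr
Volume infused so far = 12.46427 mL/hr × 2.5 hr = 31.16069 mL
Volume remaining = 56 − 31.16069 = 24.83931 mL
New rate:
Dose = 60.1 mcg/kg/min × 94 kg = 5649.4 mcg/min
5649.4 mcg/min × 60 min/hr = 338964 mcg/hr
Rate = 338964 mcg/hr ÷ 23982.14 mcg/mL = 14.13402 mL/hr
Time remaining = 24.83931 mL ÷ 14.13402 mL/hr = 1.757414 hr

1.8 hours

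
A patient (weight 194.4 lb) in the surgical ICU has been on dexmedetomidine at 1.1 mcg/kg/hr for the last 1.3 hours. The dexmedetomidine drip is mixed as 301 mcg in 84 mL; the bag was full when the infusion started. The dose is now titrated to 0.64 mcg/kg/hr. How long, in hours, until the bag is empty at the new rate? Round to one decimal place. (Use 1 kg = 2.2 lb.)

3.1 hours

Initial rate:
Weight = 194.4 lb ÷ 2.2 lb/kg = 88.36364 kg
Dose = 1.1 mcg/kg/hr × 88.36364 kg = 97.2 mcg/hr
Concentration = 301 mcg ÷ 84 mL = 3.583333 mcg/mL
Rate = 97.2 mcg/hr ÷ 3.583333 mcg/mL = 27.12558 mL/hr
Volume infused so far = 27.12558 mL/hr × 1.3 hr = 35.26326 mL
Volume remaining = 84 − 35.26326 = 48.73674 mL
New rate:
Dose = 0.64 mcg/kg/hr × 88.36364 kg = 56.55273 mcg/hr
Rate = 56.55273 mcg/hr ÷ 3.583333 mcg/mL = 15.78216 mL/hr
Time remaining = 48.73674 mL ÷ 15.78216 mL/hr = 3.088092 hr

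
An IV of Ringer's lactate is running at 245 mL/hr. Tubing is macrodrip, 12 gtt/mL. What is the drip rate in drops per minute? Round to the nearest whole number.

245 mL/hr ÷ 60 min/hr = 4.083333 mL/min
4.083333 mL/min × 12 gtt/mL = 49 gtt/min

49 gtt/min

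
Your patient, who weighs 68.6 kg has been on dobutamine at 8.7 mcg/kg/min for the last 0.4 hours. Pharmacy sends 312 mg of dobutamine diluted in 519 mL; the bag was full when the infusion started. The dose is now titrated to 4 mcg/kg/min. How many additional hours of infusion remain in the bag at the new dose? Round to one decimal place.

Initial rate:
Dose = 8.7 mcg/kg/min × 68.6 kg = 596.82 mcg/min
596.82 mcg/min × 60 min/hr = 35809.2 mcg/hr
Concentration = 312 mg ÷ 519 mL = 0.6011561 mg/mL = 601.1561 mcg/mL
Rate = 35809.2 mcg/hr ÷ 601.1561 mcg/mL = 59.56723 mL/hr
Volume infused so far = 59.56723 mL/hr × 0.4 hr = 23.82689 mL
Volume remaining = 519 − 23.82689 = 495.1731 mL
New rate:
Dose = 4 mcg/kg/min × 68.6 kg = 274.4 mcg/min
274.4 mcg/min × 60 min/hr = 16464 mcg/hr
Rate = 16464 mcg/hr ÷ 601.1561 mcg/mL = 27.38723 mL/hr
Time remaining = 495.1731 mL ÷ 27.38723 mL/hr = 18.08044 hr

18.1 hours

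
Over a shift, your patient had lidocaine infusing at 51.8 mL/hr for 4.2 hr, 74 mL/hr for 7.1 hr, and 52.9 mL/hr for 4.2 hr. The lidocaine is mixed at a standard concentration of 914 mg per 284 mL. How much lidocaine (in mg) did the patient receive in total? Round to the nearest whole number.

3106 mg

Concentration = 914 mg ÷ 284 mL = 3.21831 mg/mL
Stage 1: 51.8 mL/hr × 4.2 hr = 217.56 mL → 217.56 mL × 3.21831 mg/mL = 700.1755 mg
Stage 2: 74 mL/hr × 7.1 hr = 525.4 mL → 525.4 mL × 3.21831 mg/mL = 1690.9 mg
Stage 3: 52.9 mL/hr × 4.2 hr = 222.18 mL → 222.18 mL × 3.21831 mg/mL = 715.0441 mg
Total = 700.1755 + 1690.9 + 715.0441 = 3106.12 mg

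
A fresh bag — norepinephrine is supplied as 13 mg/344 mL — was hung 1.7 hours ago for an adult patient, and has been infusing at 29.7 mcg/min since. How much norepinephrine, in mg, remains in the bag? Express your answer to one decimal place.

29.7 mcg/min × 60 min/hr = 1782 mcg/hr
Concentration = 13 mg ÷ 344 mL = 0.0377907 mg/mL = 37.7907 mcg/mL
Rate = 1782 mcg/hr ÷ 37.7907 mcg/mL = 47.15446 mL/hr
Volume infused = 47.15446 mL/hr × 1.7 hr = 80.16258 mL
Volume remaining = 344 − 80.16258 = 263.8374 mL
Drug remaining = 263.8374 mL × 37.7907 mcg/mL = 9970.6 mcg = 9.9706 mg

10.0 mg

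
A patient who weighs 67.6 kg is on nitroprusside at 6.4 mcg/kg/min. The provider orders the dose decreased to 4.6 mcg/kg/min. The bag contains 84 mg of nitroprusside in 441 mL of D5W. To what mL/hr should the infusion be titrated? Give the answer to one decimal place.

Dose = 4.6 mcg/kg/min × 67.6 kg = 310.96 mcg/min
310.96 mcg/min × 60 min/hr = 18657.6 mcg/hr
Concentration = 84 mg ÷ 441 mL = 0.1904762 mg/mL = 190.4762 mcg/mL
Rate = 18657.6 mcg/hr ÷ 190.4762 mcg/mL = 97.9524 mL/hr

98.0 mL/hr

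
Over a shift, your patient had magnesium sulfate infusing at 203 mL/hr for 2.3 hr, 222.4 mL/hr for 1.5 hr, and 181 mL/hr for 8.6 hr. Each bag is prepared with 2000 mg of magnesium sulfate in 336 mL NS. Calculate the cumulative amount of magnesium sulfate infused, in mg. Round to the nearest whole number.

14030 mg

Concentration = 2000 mg ÷ 336 mL = 5.952381 mg/mL
Stage 1: 203 mL/hr × 2.3 hr = 466.9 mL → 466.9 mL × 5.952381 mg/mL = 2779.167 mg
Stage 2: 222.4 mL/hr × 1.5 hr = 333.6 mL → 333.6 mL × 5.952381 mg/mL = 1985.714 mg
Stage 3: 181 mL/hr × 8.6 hr = 1556.6 mL → 1556.6 mL × 5.952381 mg/mL = 9265.476 mg
Total = 2779.167 + 1985.714 + 9265.476 = 14030.36 mg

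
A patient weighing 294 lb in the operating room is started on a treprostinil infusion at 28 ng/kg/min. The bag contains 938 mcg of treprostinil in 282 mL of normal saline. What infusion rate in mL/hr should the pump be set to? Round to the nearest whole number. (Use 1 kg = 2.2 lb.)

Weight = 294 lb ÷ 2.2 lb/kg = 133.6364 kg
Dose = 28 ng/kg/min × 133.6364 kg = 3741.818 ng/min
3741.818 ng/min × 60 min/hr = 224509.1 ng/hr
Concentration = 938 mcg ÷ 282 mL = 3.326241 mcg/mL = 3326.241 ng/mL
Rate = 224509.1 ng/hr ÷ 3326.241 ng/mL = 67.49634 mL/hr

67 mL/hr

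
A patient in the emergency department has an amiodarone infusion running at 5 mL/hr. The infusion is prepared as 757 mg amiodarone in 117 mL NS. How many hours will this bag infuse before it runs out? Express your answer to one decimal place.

Duration = 117 mL ÷ 5 mL/hr = 23.4 hr

23.4 hours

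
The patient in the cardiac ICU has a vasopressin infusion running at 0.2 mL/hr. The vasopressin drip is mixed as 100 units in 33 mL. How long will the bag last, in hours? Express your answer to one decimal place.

165.0 hours

Duration = 33 mL ÷ 0.2 mL/hr = 165 hr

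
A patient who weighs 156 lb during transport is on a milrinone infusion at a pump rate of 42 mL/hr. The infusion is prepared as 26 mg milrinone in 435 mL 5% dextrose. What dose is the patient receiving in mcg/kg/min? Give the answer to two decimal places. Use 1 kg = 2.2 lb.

0.59 mcg/kg/min

Weight = 156 lb ÷ 2.2 lb/kg = 70.90909 kg
Concentration = 26 mg ÷ 435 mL = 0.05977011 mg/mL = 59.77011 mcg/mL
Drug rate = 42 mL/hr × 59.77011 mcg/mL = 2510.345 mcg/hr
2510.345 mcg/hr ÷ 60 min/hr = 41.83908 mcg/min
41.83908 mcg/min ÷ 70.90909 kg = 0.5900383 mcg/kg/min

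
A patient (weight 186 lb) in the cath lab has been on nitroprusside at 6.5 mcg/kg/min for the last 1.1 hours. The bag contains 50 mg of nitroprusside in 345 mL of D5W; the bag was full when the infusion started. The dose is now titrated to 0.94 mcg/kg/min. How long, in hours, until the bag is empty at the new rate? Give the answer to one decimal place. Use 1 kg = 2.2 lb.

Initial rate:
Weight = 186 lb ÷ 2.2 lb/kg = 84.54545 kg
Dose = 6.5 mcg/kg/min × 84.54545 kg = 549.5455 mcg/min
549.5455 mcg/min × 60 min/hr = 32972.73 mcg/hr
Concentration = 50 mg ÷ 345 mL = 0.1449275 mg/mL = 144.9275 mcg/mL
Rate = 32972.73 mcg/hr ÷ 144.9275 mcg/mL = 227.5118 mL/hr
Volume infused so far = 227.5118 mL/hr × 1.1 hr = 250.263 mL
Volume remaining = 345 − 250.263 = 94.737 mL
New rate:
Dose = 0.94 mcg/kg/min × 84.54545 kg = 79.47273 mcg/min
79.47273 mcg/min × 60 min/hr = 4768.364 mcg/hr
Rate = 4768.364 mcg/hr ÷ 144.9275 mcg/mL = 32.90171 mL/hr
Time remaining = 94.737 mL ÷ 32.90171 mL/hr = 2.879394 hr

2.9 hours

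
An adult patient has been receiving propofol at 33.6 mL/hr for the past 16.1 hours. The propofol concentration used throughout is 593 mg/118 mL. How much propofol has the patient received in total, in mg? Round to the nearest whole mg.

2719 mg

Concentration = 593 mg ÷ 118 mL = 5.025424 mg/mL
Drug rate = 33.6 mL/hr × 5.025424 mg/mL = 168.8542 mg/hr
Total = 168.8542 mg/hr × 16.1 hr = 2718.553 mg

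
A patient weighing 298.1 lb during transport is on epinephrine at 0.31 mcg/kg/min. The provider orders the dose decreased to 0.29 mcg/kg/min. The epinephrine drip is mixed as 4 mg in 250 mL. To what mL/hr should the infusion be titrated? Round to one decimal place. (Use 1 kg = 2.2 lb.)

147.4 mL/hr

Weight = 298.1 lb ÷ 2.2 lb/kg = 135.5 kg
Dose = 0.29 mcg/kg/min × 135.5 kg = 39.295 mcg/min
39.295 mcg/min × 60 min/hr = 2357.7 mcg/hr
Concentration = 4 mg ÷ 250 mL = 0.016 mg/mL = 16 mcg/mL
Rate = 2357.7 mcg/hr ÷ 16 mcg/mL = 147.3562 mL/hr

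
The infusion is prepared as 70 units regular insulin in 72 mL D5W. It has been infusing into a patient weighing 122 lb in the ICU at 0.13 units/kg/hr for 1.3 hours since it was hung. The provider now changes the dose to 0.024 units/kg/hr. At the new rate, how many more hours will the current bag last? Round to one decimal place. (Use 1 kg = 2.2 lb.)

45.6 hours

Initial rate:
Weight = 122 lb ÷ 2.2 lb/kg = 55.45455 kg
Dose = 0.13 units/kg/hr × 55.45455 kg = 7.209091 units/hr
Concentration = 70 units ÷ 72 mL = 0.9722222 units/mL
Rate = 7.209091 units/hr ÷ 0.9722222 units/mL = 7.415065 mL/hr
Volume infused so far = 7.415065 mL/hr × 1.3 hr = 9.639584 mL
Volume remaining = 72 − 9.639584 = 62.36042 mL
New rate:
Dose = 0.024 units/kg/hr × 55.45455 kg = 1.330909 units/hr
Rate = 1.330909 units/hr ÷ 0.9722222 units/mL = 1.368935 mL/hr
Time remaining = 62.36042 mL ÷ 1.368935 mL/hr = 45.55396 hr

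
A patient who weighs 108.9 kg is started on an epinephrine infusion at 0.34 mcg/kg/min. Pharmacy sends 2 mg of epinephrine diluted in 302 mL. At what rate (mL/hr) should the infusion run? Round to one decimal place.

335.5 mL/hr

Dose = 0.34 mcg/kg/min × 108.9 kg = 37.026 mcg/min
37.026 mcg/min × 60 min/hr = 2221.56 mcg/hr
Concentration = 2 mg ÷ 302 mL = 0.006622517 mg/mL = 6.622517 mcg/mL
Rate = 2221.56 mcg/hr ÷ 6.622517 mcg/mL = 335.4556 mL/hr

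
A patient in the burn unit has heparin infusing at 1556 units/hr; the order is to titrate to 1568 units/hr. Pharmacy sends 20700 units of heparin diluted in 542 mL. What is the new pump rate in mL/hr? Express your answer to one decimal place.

Concentration = 20700 units ÷ 542 mL = 38.19188 units/mL
Rate = 1568 units/hr ÷ 38.19188 units/mL = 41.05585 mL/hr

41.1 mL/hr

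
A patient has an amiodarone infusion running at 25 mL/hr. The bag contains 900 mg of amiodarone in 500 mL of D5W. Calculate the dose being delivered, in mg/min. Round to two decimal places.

Concentration = 900 mg ÷ 500 mL = 1.8 mg/mL
Drug rate = 25 mL/hr × 1.8 mg/mL = 45 mg/hr
45 mg/hr ÷ 60 min/hr = 0.75 mg/min

0.75 mg/min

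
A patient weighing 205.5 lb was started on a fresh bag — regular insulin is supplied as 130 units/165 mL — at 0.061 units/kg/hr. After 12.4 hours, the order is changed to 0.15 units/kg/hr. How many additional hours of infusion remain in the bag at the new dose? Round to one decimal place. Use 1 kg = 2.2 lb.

Initial rate:
Weight = 205.5 lb ÷ 2.2 lb/kg = 93.40909 kg
Dose = 0.061 units/kg/hr × 93.40909 kg = 5.697955 units/hr
Concentration = 130 units ÷ 165 mL = 0.7878788 units/mL
Rate = 5.697955 units/hr ÷ 0.7878788 units/mL = 7.232019 mL/hr
Volume infused so far = 7.232019 mL/hr × 12.4 hr = 89.67704 mL
Volume remaining = 165 − 89.67704 = 75.32296 mL
New rate:
Dose = 0.15 units/kg/hr × 93.40909 kg = 14.01136 units/hr
Rate = 14.01136 units/hr ÷ 0.7878788 units/mL = 17.78365 mL/hr
Time remaining = 75.32296 mL ÷ 17.78365 mL/hr = 4.235517 hr

4.2 hours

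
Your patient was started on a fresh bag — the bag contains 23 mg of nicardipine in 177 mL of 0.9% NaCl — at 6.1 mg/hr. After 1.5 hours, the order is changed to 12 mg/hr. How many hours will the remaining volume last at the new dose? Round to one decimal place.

1.2 hours

Initial rate:
Concentration = 23 mg ÷ 177 mL = 0.1299435 mg/mL
Rate = 6.1 mg/hr ÷ 0.1299435 mg/mL = 46.94348 mL/hr
Volume infused so far = 46.94348 mL/hr × 1.5 hr = 70.41522 mL
Volume remaining = 177 − 70.41522 = 106.5848 mL
New rate:
Rate = 12 mg/hr ÷ 0.1299435 mg/mL = 92.34783 mL/hr
Time remaining = 106.5848 mL ÷ 92.34783 mL/hr = 1.154167 hr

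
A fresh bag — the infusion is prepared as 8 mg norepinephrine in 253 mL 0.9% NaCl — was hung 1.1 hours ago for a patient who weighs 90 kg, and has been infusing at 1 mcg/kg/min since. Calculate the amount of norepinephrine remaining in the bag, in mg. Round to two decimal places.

2.06 mg

Dose = 1 mcg/kg/min × 90 kg = 90 mcg/min
90 mcg/min × 60 min/hr = 5400 mcg/hr
Concentration = 8 mg ÷ 253 mL = 0.03162055 mg/mL = 31.62055 mcg/mL
Rate = 5400 mcg/hr ÷ 31.62055 mcg/mL = 170.775 mL/hr
Volume infused = 170.775 mL/hr × 1.1 hr = 187.8525 mL
Volume remaining = 253 − 187.8525 = 65.1475 mL
Drug remaining = 65.1475 mL × 31.62055 mcg/mL = 2060 mcg = 2.06 mg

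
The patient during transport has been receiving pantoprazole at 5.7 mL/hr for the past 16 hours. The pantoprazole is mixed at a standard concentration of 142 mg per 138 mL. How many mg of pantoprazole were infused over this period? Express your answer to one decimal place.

Concentration = 142 mg ÷ 138 mL = 1.028986 mg/mL
Drug rate = 5.7 mL/hr × 1.028986 mg/mL = 5.865217 mg/hr
Total = 5.865217 mg/hr × 16 hr = 93.84348 mg

93.8 mg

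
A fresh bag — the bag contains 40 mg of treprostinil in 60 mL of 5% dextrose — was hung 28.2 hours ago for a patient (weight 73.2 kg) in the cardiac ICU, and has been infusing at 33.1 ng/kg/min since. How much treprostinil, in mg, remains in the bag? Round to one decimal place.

Dose = 33.1 ng/kg/min × 73.2 kg = 2422.92 ng/min
2422.92 ng/min × 60 min/hr = 145375.2 ng/hr
Concentration = 40 mg ÷ 60 mL = 0.6666667 mg/mL = 666666.7 ng/mL
Rate = 145375.2 ng/hr ÷ 666666.7 ng/mL = 0.2180628 mL/hr
Volume infused = 0.2180628 mL/hr × 28.2 hr = 6.149371 mL
Volume remaining = 60 − 6.149371 = 53.85063 mL
Drug remaining = 53.85063 mL × 666666.7 ng/mL = 35900419 ng = 35.90042 mg

35.9 mg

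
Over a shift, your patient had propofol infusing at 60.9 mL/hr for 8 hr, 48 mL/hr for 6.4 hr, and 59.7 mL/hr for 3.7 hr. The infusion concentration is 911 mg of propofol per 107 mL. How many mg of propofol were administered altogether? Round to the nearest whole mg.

8644 mg

Concentration = 911 mg ÷ 107 mL = 8.514019 mg/mL
Stage 1: 60.9 mL/hr × 8 hr = 487.2 mL → 487.2 mL × 8.514019 mg/mL = 4148.03 mg
Stage 2: 48 mL/hr × 6.4 hr = 307.2 mL → 307.2 mL × 8.514019 mg/mL = 2615.507 mg
Stage 3: 59.7 mL/hr × 3.7 hr = 220.89 mL → 220.89 mL × 8.514019 mg/mL = 1880.662 mg
Total = 4148.03 + 2615.507 + 1880.662 = 8644.198 mg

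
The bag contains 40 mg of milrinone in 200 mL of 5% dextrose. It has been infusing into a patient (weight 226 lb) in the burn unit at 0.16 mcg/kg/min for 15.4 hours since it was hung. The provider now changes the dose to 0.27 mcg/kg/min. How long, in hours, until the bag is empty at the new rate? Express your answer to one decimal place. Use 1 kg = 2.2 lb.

14.9 hours

Initial rate:
Weight = 226 lb ÷ 2.2 lb/kg = 102.7273 kg
Dose = 0.16 mcg/kg/min × 102.7273 kg = 16.43636 mcg/min
16.43636 mcg/min × 60 min/hr = 986.1818 mcg/hr
Concentration = 40 mg ÷ 200 mL = 0.2 mg/mL = 200 mcg/mL
Rate = 986.1818 mcg/hr ÷ 200 mcg/mL = 4.930909 mL/hr
Volume infused so far = 4.930909 mL/hr × 15.4 hr = 75.936 mL
Volume remaining = 200 − 75.936 = 124.064 mL
New rate:
Dose = 0.27 mcg/kg/min × 102.7273 kg = 27.73636 mcg/min
27.73636 mcg/min × 60 min/hr = 1664.182 mcg/hr
Rate = 1664.182 mcg/hr ÷ 200 mcg/mL = 8.320909 mL/hr
Time remaining = 124.064 mL ÷ 8.320909 mL/hr = 14.90991 hr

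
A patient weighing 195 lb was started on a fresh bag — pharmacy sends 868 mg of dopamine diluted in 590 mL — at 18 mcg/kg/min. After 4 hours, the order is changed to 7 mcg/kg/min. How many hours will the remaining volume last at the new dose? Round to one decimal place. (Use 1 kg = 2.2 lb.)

Initial rate:
Weight = 195 lb ÷ 2.2 lb/kg = 88.63636 kg
Dose = 18 mcg/kg/min × 88.63636 kg = 1595.455 mcg/min
1595.455 mcg/min × 60 min/hr = 95727.27 mcg/hr
Concentration = 868 mg ÷ 590 mL = 1.471186 mg/mL = 1471.186 mcg/mL
Rate = 95727.27 mcg/hr ÷ 1471.186 mcg/mL = 65.06808 mL/hr
Volume infused so far = 65.06808 mL/hr × 4 hr = 260.2723 mL
Volume remaining = 590 − 260.2723 = 329.7277 mL
New rate:
Dose = 7 mcg/kg/min × 88.63636 kg = 620.4545 mcg/min
620.4545 mcg/min × 60 min/hr = 37227.27 mcg/hr
Rate = 37227.27 mcg/hr ÷ 1471.186 mcg/mL = 25.30425 mL/hr
Time remaining = 329.7277 mL ÷ 25.30425 mL/hr = 13.03053 hr

13.0 hours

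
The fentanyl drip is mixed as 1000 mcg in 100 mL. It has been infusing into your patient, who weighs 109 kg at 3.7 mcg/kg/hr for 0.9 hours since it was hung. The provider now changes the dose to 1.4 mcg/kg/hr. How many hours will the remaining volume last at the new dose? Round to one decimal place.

4.2 hours

Initial rate:
Dose = 3.7 mcg/kg/hr × 109 kg = 403.3 mcg/hr
Concentration = 1000 mcg ÷ 100 mL = 10 mcg/mL
Rate = 403.3 mcg/hr ÷ 10 mcg/mL = 40.33 mL/hr
Volume infused so far = 40.33 mL/hr × 0.9 hr = 36.297 mL
Volume remaining = 100 − 36.297 = 63.703 mL
New rate:
Dose = 1.4 mcg/kg/hr × 109 kg = 152.6 mcg/hr
Rate = 152.6 mcg/hr ÷ 10 mcg/mL = 15.26 mL/hr
Time remaining = 63.703 mL ÷ 15.26 mL/hr = 4.174509 hr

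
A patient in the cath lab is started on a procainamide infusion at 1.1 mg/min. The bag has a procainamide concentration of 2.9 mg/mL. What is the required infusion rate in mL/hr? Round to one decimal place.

22.8 mL/hr

1.1 mg/min × 60 min/hr = 66 mg/hr
Rate = 66 mg/hr ÷ 2.9 mg/mL = 22.75862 mL/hr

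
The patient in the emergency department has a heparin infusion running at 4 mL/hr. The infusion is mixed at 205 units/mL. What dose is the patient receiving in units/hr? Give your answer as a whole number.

820 units/hr

Drug rate = 4 mL/hr × 205 units/mL = 820 units/hr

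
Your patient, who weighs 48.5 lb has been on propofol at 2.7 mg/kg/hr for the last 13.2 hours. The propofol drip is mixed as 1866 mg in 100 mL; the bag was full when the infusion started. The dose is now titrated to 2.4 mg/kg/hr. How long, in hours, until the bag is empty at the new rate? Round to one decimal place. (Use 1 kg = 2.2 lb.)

Initial rate:
Weight = 48.5 lb ÷ 2.2 lb/kg = 22.04545 kg
Dose = 2.7 mg/kg/hr × 22.04545 kg = 59.52273 mg/hr
Concentration = 1866 mg ÷ 100 mL = 18.66 mg/mL
Rate = 59.52273 mg/hr ÷ 18.66 mg/mL = 3.189857 mL/hr
Volume infused so far = 3.189857 mL/hr × 13.2 hr = 42.10611 mL
Volume remaining = 100 − 42.10611 = 57.89389 mL
New rate:
Dose = 2.4 mg/kg/hr × 22.04545 kg = 52.90909 mg/hr
Rate = 52.90909 mg/hr ÷ 18.66 mg/mL = 2.835428 mL/hr
Time remaining = 57.89389 mL ÷ 2.835428 mL/hr = 20.41804 hr

20.4 hours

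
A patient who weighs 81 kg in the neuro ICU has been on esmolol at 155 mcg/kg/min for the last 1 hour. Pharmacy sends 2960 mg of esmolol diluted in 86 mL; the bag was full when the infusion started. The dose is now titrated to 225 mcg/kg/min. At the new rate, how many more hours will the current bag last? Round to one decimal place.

Initial rate:
Dose = 155 mcg/kg/min × 81 kg = 12555 mcg/min
12555 mcg/min × 60 min/hr = 753300 mcg/hr
Concentration = 2960 mg ÷ 86 mL = 34.4186 mg/mL = 34418.6 mcg/mL
Rate = 753300 mcg/hr ÷ 34418.6 mcg/mL = 21.88642 mL/hr
Volume infused so far = 21.88642 mL/hr × 1 hr = 21.88642 mL
Volume remaining = 86 − 21.88642 = 64.11358 mL
New rate:
Dose = 225 mcg/kg/min × 81 kg = 18225 mcg/min
18225 mcg/min × 60 min/hr = 1093500 mcg/hr
Rate = 1093500 mcg/hr ÷ 34418.6 mcg/mL = 31.77061 mL/hr
Time remaining = 64.11358 mL ÷ 31.77061 mL/hr = 2.018016 hr

2.0 hours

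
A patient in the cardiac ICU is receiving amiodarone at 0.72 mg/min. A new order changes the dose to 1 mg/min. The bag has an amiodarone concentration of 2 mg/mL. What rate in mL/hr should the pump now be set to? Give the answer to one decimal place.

1 mg/min × 60 min/hr = 60 mg/hr
Rate = 60 mg/hr ÷ 2 mg/mL = 30 mL/hr

30.0 mL/hr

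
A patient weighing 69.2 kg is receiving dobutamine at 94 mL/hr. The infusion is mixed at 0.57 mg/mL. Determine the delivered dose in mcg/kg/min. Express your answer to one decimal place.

Concentration = 0.57 mg/mL = 570 mcg/mL
Drug rate = 94 mL/hr × 570 mcg/mL = 53580 mcg/hr
53580 mcg/hr ÷ 60 min/hr = 893 mcg/min
893 mcg/min ÷ 69.2 kg = 12.90462 mcg/kg/min

12.9 mcg/kg/min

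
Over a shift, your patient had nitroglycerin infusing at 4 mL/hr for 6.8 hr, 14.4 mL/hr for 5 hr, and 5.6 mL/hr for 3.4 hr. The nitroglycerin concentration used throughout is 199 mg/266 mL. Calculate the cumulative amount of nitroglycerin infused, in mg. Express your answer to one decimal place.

Concentration = 199 mg ÷ 266 mL = 0.7481203 mg/mL
Stage 1: 4 mL/hr × 6.8 hr = 27.2 mL → 27.2 mL × 0.7481203 mg/mL = 20.34887 mg
Stage 2: 14.4 mL/hr × 5 hr = 72 mL → 72 mL × 0.7481203 mg/mL = 53.86466 mg
Stage 3: 5.6 mL/hr × 3.4 hr = 19.04 mL → 19.04 mL × 0.7481203 mg/mL = 14.24421 mg
Total = 20.34887 + 53.86466 + 14.24421 = 88.45774 mg

88.5 mg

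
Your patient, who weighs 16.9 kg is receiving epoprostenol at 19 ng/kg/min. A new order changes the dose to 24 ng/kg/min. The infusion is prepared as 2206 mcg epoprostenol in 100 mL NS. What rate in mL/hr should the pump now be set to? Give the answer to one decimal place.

1.1 mL/hr

Dose = 24 ng/kg/min × 16.9 kg = 405.6 ng/min
405.6 ng/min × 60 min/hr = 24336 ng/hr
Concentration = 2206 mcg ÷ 100 mL = 22.06 mcg/mL = 22060 ng/mL
Rate = 24336 ng/hr ÷ 22060 ng/mL = 1.103173 mL/hr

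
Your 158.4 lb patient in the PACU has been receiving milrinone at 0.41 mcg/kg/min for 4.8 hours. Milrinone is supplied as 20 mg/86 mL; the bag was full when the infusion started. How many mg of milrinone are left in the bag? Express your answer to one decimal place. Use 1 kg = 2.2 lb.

11.5 mg

Weight = 158.4 lb ÷ 2.2 lb/kg = 72 kg
Dose = 0.41 mcg/kg/min × 72 kg = 29.52 mcg/min
29.52 mcg/min × 60 min/hr = 1771.2 mcg/hr
Concentration = 20 mg ÷ 86 mL = 0.2325581 mg/mL = 232.5581 mcg/mL
Rate = 1771.2 mcg/hr ÷ 232.5581 mcg/mL = 7.61616 mL/hr
Volume infused = 7.61616 mL/hr × 4.8 hr = 36.55757 mL
Volume remaining = 86 − 36.55757 = 49.44243 mL
Drug remaining = 49.44243 mL × 232.5581 mcg/mL = 11498.24 mcg = 11.49824 mg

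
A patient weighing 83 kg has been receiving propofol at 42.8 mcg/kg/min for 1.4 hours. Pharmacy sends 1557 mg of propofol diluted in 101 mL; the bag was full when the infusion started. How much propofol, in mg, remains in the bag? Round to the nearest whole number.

Dose = 42.8 mcg/kg/min × 83 kg = 3552.4 mcg/min
3552.4 mcg/min × 60 min/hr = 213144 mcg/hr
Concentration = 1557 mg ÷ 101 mL = 15.41584 mg/mL = 15415.84 mcg/mL
Rate = 213144 mcg/hr ÷ 15415.84 mcg/mL = 13.8263 mL/hr
Volume infused = 13.8263 mL/hr × 1.4 hr = 19.35682 mL
Volume remaining = 101 − 19.35682 = 81.64318 mL
Drug remaining = 81.64318 mL × 15415.84 mcg/mL = 1258598 mcg = 1258.598 mg

1259 mg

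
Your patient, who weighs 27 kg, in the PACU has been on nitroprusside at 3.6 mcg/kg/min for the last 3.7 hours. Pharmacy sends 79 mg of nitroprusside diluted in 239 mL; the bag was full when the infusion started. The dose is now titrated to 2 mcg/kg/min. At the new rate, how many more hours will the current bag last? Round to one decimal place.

17.7 hours

Initial rate:
Dose = 3.6 mcg/kg/min × 27 kg = 97.2 mcg/min
97.2 mcg/min × 60 min/hr = 5832 mcg/hr
Concentration = 79 mg ÷ 239 mL = 0.3305439 mg/mL = 330.5439 mcg/mL
Rate = 5832 mcg/hr ÷ 330.5439 mcg/mL = 17.64365 mL/hr
Volume infused so far = 17.64365 mL/hr × 3.7 hr = 65.28149 mL
Volume remaining = 239 − 65.28149 = 173.7185 mL
New rate:
Dose = 2 mcg/kg/min × 27 kg = 54 mcg/min
54 mcg/min × 60 min/hr = 3240 mcg/hr
Rate = 3240 mcg/hr ÷ 330.5439 mcg/mL = 9.802025 mL/hr
Time remaining = 173.7185 mL ÷ 9.802025 mL/hr = 17.72272 hr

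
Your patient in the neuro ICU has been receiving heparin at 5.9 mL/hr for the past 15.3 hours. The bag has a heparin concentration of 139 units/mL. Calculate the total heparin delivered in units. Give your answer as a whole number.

Drug rate = 5.9 mL/hr × 139 units/mL = 820.1 units/hr
Total = 820.1 units/hr × 15.3 hr = 12547.53 units

12548 units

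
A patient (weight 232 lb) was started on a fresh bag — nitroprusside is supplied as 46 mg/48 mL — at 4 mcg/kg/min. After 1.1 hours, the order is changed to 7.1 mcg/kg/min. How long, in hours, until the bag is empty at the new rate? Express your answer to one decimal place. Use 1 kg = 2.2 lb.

Initial rate:
Weight = 232 lb ÷ 2.2 lb/kg = 105.4545 kg
Dose = 4 mcg/kg/min × 105.4545 kg = 421.8182 mcg/min
421.8182 mcg/min × 60 min/hr = 25309.09 mcg/hr
Concentration = 46 mg ÷ 48 mL = 0.9583333 mg/mL = 958.3333 mcg/mL
Rate = 25309.09 mcg/hr ÷ 958.3333 mcg/mL = 26.40949 mL/hr
Volume infused so far = 26.40949 mL/hr × 1.1 hr = 29.05043 mL
Volume remaining = 48 − 29.05043 = 18.94957 mL
New rate:
Dose = 7.1 mcg/kg/min × 105.4545 kg = 748.7273 mcg/min
748.7273 mcg/min × 60 min/hr = 44923.64 mcg/hr
Rate = 44923.64 mcg/hr ÷ 958.3333 mcg/mL = 46.87684 mL/hr
Time remaining = 18.94957 mL ÷ 46.87684 mL/hr = 0.4042415 hr

0.4 hours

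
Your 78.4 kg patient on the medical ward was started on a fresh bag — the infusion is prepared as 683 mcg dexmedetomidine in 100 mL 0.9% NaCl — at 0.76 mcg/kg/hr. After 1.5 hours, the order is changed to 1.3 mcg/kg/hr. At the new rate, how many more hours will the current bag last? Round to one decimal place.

Initial rate:
Dose = 0.76 mcg/kg/hr × 78.4 kg = 59.584 mcg/hr
Concentration = 683 mcg ÷ 100 mL = 6.83 mcg/mL
Rate = 59.584 mcg/hr ÷ 6.83 mcg/mL = 8.723865 mL/hr
Volume infused so far = 8.723865 mL/hr × 1.5 hr = 13.0858 mL
Volume remaining = 100 − 13.0858 = 86.9142 mL
New rate:
Dose = 1.3 mcg/kg/hr × 78.4 kg = 101.92 mcg/hr
Rate = 101.92 mcg/hr ÷ 6.83 mcg/mL = 14.9224 mL/hr
Time remaining = 86.9142 mL ÷ 14.9224 mL/hr = 5.824411 hr

5.8 hours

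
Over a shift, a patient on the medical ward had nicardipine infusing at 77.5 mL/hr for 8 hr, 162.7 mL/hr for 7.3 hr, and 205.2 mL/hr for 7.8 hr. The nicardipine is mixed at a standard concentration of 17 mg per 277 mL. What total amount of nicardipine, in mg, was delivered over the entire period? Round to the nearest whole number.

209 mg

Concentration = 17 mg ÷ 277 mL = 0.06137184 mg/mL
Stage 1: 77.5 mL/hr × 8 hr = 620 mL → 620 mL × 0.06137184 mg/mL = 38.05054 mg
Stage 2: 162.7 mL/hr × 7.3 hr = 1187.71 mL → 1187.71 mL × 0.06137184 mg/mL = 72.89195 mg
Stage 3: 205.2 mL/hr × 7.8 hr = 1600.56 mL → 1600.56 mL × 0.06137184 mg/mL = 98.22931 mg
Total = 38.05054 + 72.89195 + 98.22931 = 209.1718 mg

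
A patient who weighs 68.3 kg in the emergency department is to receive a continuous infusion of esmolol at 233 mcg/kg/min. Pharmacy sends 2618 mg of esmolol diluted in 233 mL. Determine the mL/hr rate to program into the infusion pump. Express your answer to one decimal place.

85.0 mL/hr

Dose = 233 mcg/kg/min × 68.3 kg = 15913.9 mcg/min
15913.9 mcg/min × 60 min/hr = 954834 mcg/hr
Concentration = 2618 mg ÷ 233 mL = 11.23605 mg/mL = 11236.05 mcg/mL
Rate = 954834 mcg/hr ÷ 11236.05 mcg/mL = 84.9795 mL/hr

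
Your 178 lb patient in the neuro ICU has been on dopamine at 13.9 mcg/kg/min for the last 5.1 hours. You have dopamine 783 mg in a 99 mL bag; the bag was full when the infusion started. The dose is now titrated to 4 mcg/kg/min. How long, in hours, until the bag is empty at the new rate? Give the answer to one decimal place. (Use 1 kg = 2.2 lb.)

22.6 hours

Initial rate:
Weight = 178 lb ÷ 2.2 lb/kg = 80.90909 kg
Dose = 13.9 mcg/kg/min × 80.90909 kg = 1124.636 mcg/min
1124.636 mcg/min × 60 min/hr = 67478.18 mcg/hr
Concentration = 783 mg ÷ 99 mL = 7.909091 mg/mL = 7909.091 mcg/mL
Rate = 67478.18 mcg/hr ÷ 7909.091 mcg/mL = 8.531724 mL/hr
Volume infused so far = 8.531724 mL/hr × 5.1 hr = 43.51179 mL
Volume remaining = 99 − 43.51179 = 55.48821 mL
New rate:
Dose = 4 mcg/kg/min × 80.90909 kg = 323.6364 mcg/min
323.6364 mcg/min × 60 min/hr = 19418.18 mcg/hr
Rate = 19418.18 mcg/hr ÷ 7909.091 mcg/mL = 2.455172 mL/hr
Time remaining = 55.48821 mL ÷ 2.455172 mL/hr = 22.60053 hr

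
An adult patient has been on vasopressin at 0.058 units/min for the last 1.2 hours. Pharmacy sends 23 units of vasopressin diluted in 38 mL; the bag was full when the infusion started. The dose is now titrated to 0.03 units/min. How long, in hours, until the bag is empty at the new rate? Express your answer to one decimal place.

10.5 hours

Initial rate:
0.058 units/min × 60 min/hr = 3.48 units/hr
Concentration = 23 units ÷ 38 mL = 0.6052632 units/mL
Rate = 3.48 units/hr ÷ 0.6052632 units/mL = 5.749565 mL/hr
Volume infused so far = 5.749565 mL/hr × 1.2 hr = 6.899478 mL
Volume remaining = 38 − 6.899478 = 31.10052 mL
New rate:
0.03 units/min × 60 min/hr = 1.8 units/hr
Rate = 1.8 units/hr ÷ 0.6052632 units/mL = 2.973913 mL/hr
Time remaining = 31.10052 mL ÷ 2.973913 mL/hr = 10.45778 hr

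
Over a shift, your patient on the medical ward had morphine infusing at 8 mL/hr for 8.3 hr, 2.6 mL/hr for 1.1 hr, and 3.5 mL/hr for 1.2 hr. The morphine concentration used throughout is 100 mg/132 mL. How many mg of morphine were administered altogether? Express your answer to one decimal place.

55.7 mg

Concentration = 100 mg ÷ 132 mL = 0.7575758 mg/mL
Stage 1: 8 mL/hr × 8.3 hr = 66.4 mL → 66.4 mL × 0.7575758 mg/mL = 50.30303 mg
Stage 2: 2.6 mL/hr × 1.1 hr = 2.86 mL → 2.86 mL × 0.7575758 mg/mL = 2.166667 mg
Stage 3: 3.5 mL/hr × 1.2 hr = 4.2 mL → 4.2 mL × 0.7575758 mg/mL = 3.181818 mg
Total = 50.30303 + 2.166667 + 3.181818 = 55.65152 mg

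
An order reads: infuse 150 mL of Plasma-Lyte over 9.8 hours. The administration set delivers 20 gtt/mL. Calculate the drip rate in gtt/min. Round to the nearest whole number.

150 mL ÷ (9.8 hr × 60 = 588 min) = 0.255102 mL/min
0.255102 mL/min × 20 gtt/mL = 5.102041 gtt/min

5 gtt/min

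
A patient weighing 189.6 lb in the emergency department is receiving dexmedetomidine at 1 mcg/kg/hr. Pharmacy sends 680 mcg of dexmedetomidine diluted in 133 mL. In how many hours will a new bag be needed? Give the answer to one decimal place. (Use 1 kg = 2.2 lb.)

7.9 hours

Weight = 189.6 lb ÷ 2.2 lb/kg = 86.18182 kg
Dose = 1 mcg/kg/hr × 86.18182 kg = 86.18182 mcg/hr
Concentration = 680 mcg ÷ 133 mL = 5.112782 mcg/mL
Rate = 86.18182 mcg/hr ÷ 5.112782 mcg/mL = 16.85615 mL/hr
Duration = 133 mL ÷ 16.85615 mL/hr = 7.890295 hr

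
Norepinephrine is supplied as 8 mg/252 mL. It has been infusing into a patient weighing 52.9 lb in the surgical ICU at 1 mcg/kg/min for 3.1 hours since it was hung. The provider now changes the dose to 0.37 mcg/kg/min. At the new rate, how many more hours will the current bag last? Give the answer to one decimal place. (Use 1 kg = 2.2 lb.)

6.6 hours

Initial rate:
Weight = 52.9 lb ÷ 2.2 lb/kg = 24.04545 kg
Dose = 1 mcg/kg/min × 24.04545 kg = 24.04545 mcg/min
24.04545 mcg/min × 60 min/hr = 1442.727 mcg/hr
Concentration = 8 mg ÷ 252 mL = 0.03174603 mg/mL = 31.74603 mcg/mL
Rate = 1442.727 mcg/hr ÷ 31.74603 mcg/mL = 45.44591 mL/hr
Volume infused so far = 45.44591 mL/hr × 3.1 hr = 140.8823 mL
Volume remaining = 252 − 140.8823 = 111.1177 mL
New rate:
Dose = 0.37 mcg/kg/min × 24.04545 kg = 8.896818 mcg/min
8.896818 mcg/min × 60 min/hr = 533.8091 mcg/hr
Rate = 533.8091 mcg/hr ÷ 31.74603 mcg/mL = 16.81499 mL/hr
Time remaining = 111.1177 mL ÷ 16.81499 mL/hr = 6.608253 hr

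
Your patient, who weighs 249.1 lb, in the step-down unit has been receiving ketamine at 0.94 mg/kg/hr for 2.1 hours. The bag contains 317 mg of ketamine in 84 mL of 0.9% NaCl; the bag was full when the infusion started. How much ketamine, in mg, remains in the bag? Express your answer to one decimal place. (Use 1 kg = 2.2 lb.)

93.5 mg

Weight = 249.1 lb ÷ 2.2 lb/kg = 113.2273 kg
Dose = 0.94 mg/kg/hr × 113.2273 kg = 106.4336 mg/hr
Concentration = 317 mg ÷ 84 mL = 3.77381 mg/mL
Rate = 106.4336 mg/hr ÷ 3.77381 mg/mL = 28.20323 mL/hr
Volume infused = 28.20323 mL/hr × 2.1 hr = 59.22679 mL
Volume remaining = 84 − 59.22679 = 24.77321 mL
Drug remaining = 24.77321 mL × 3.77381 mg/mL = 93.48936 mg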